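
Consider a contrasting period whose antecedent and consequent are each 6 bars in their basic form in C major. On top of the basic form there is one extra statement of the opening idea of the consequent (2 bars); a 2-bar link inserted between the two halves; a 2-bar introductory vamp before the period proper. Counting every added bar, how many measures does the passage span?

Basic contrasting period: 6 + 6 = 12 bars.
12 (basic form) + 2 (extra statement) + 2 (link) + 2 (introduction) = 18.

18 measures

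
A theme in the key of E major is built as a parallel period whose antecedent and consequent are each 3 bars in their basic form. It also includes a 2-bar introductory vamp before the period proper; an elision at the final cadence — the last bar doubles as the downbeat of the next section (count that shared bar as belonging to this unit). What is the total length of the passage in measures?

Basic parallel period: 3 + 3 = 6 bars.
6 (basic form) + 2 (introduction) = 8.
The elision shares a bar with the next section but does not change this unit's count.

8 measures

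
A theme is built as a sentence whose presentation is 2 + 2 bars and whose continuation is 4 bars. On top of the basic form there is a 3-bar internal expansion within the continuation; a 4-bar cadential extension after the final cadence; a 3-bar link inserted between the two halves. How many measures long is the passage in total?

18 measures

Basic sentence: 2 + 2 + 4 = 8 bars.
8 (basic form) + 3 (internal expansion) + 4 (cadential extension) + 3 (link) = 18.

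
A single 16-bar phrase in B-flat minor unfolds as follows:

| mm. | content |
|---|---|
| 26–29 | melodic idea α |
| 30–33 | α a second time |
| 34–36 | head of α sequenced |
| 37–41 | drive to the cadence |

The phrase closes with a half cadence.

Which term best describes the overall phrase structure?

sentence

Basic idea (mm. 26–29) + its repetition (measures 30-33) form the presentation; fragmentation and cadence (mm. 34–41) form the continuation — the 16-bar whole is a sentence.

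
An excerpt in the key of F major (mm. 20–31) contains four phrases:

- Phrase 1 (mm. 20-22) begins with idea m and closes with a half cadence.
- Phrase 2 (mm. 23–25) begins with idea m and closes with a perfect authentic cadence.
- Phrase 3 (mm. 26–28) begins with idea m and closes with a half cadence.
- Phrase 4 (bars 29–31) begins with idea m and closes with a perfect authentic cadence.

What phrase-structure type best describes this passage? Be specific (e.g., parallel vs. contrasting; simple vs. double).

The cadence pattern HC–PAC–HC–PAC is weak–strong twice, and phrases 3–4 restate phrases 1–2: a period heard twice, not a double period (which would end weakly at phrase 2).

repeated period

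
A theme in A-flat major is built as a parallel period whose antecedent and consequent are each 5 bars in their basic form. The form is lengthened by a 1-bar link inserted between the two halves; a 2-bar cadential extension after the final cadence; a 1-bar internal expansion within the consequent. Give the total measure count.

Basic parallel period: 5 + 5 = 10 bars.
10 (basic form) + 1 (link) + 2 (cadential extension) + 1 (internal expansion) = 14.

14 measures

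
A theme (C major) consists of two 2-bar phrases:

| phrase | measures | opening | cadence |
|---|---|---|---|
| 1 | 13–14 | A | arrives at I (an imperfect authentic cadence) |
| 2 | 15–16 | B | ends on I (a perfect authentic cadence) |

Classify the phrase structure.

Phrase 1 ends with an imperfect authentic cadence (weaker) and phrase 2 with a perfect authentic cadence (stronger): antecedent + consequent = a period.
The two phrases open with different material (A / B), so the period is contrasting.

contrasting period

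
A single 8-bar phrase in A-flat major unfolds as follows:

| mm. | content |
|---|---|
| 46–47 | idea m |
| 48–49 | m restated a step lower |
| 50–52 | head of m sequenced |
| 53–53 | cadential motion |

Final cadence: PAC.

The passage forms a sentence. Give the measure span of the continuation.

After the presentation (mm. 46–49), the continuation covers the fragmentation through the cadence: mm. 50–53.

measures 50–53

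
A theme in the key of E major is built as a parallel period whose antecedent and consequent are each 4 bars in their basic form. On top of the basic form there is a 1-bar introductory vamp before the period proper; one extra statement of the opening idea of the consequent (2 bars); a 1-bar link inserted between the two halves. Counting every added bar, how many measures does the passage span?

Basic parallel period: 4 + 4 = 8 bars.
8 (basic form) + 1 (introduction) + 2 (extra statement) + 1 (link) = 12.

12 measures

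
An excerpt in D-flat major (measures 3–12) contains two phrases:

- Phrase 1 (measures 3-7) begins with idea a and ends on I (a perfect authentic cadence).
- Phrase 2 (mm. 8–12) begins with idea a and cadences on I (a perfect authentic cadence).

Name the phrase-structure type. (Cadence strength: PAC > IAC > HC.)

repeated phrase

Both phrases have the same opening (a) and the same cadence (perfect authentic cadence): the second is a restatement, not a consequent, so this is a repeated phrase rather than a period.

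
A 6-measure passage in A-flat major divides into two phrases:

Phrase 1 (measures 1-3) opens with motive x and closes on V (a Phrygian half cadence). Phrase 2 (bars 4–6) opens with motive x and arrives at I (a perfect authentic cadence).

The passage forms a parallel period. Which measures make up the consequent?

The antecedent is the phrase ending with the weaker cadence (Phrygian half cadence, phrase 1) and the consequent the one ending more conclusively (perfect authentic cadence, phrase 2); the consequent is bars 4–6.

measures 4–6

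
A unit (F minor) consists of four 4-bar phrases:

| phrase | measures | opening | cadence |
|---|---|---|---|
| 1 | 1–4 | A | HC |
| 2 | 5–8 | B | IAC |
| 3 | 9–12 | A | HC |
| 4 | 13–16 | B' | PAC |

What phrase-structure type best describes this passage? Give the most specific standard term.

parallel double period

Four phrases in two halves: the first half (mm. 1–8) ends with an imperfect authentic cadence, the second (measures 9–16) with a perfect authentic cadence — a large antecedent–consequent pair, i.e. a double period.
Phrase 3 begins with the same material as phrase 1, making it parallel.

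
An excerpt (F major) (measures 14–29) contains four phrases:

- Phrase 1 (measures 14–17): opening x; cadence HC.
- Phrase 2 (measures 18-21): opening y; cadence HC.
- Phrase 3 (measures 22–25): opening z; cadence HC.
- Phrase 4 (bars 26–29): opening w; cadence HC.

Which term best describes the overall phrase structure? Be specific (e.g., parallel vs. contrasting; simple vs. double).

phrase group

Phrase 4 ends with a half cadence, no stronger than phrase 2's half cadence, so the four phrases do not form a double period; nor do phrases 3–4 duplicate 1–2, so it is not a repeated period. With no phrase reaching a conclusive cadence, the passage is a phrase group.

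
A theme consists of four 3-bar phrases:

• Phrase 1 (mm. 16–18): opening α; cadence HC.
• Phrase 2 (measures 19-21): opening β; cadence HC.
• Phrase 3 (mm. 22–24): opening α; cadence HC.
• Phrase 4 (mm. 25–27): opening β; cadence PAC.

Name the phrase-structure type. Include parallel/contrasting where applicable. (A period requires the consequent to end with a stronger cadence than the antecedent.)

Four phrases in two halves: the first half (measures 16–21) ends with a half cadence, the second (measures 22–27) with a perfect authentic cadence — a large antecedent–consequent pair, i.e. a double period.
Phrase 3 begins with the same material as phrase 1, making it parallel.

parallel double period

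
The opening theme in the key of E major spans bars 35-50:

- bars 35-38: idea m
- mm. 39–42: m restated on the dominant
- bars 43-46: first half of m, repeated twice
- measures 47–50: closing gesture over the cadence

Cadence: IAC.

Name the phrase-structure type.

Basic idea (mm. 35-38) + its repetition (mm. 39–42) form the presentation; fragmentation and cadence (bars 43–50) form the continuation — the 16-bar whole is a sentence.

sentence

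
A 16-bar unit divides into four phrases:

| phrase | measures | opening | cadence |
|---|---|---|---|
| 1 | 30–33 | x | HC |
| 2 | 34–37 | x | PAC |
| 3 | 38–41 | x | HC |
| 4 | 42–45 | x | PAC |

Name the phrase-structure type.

repeated period

The cadence pattern HC–PAC–HC–PAC is weak–strong twice, and phrases 3–4 restate phrases 1–2: a period heard twice, not a double period (which would end weakly at phrase 2).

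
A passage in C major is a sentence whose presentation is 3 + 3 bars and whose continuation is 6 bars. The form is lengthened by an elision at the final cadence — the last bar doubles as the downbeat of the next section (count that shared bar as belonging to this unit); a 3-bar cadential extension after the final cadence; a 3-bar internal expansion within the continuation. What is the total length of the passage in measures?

18 measures

Basic sentence: 3 + 3 + 6 = 12 bars.
12 (basic form) + 3 (cadential extension) + 3 (internal expansion) = 18.
The elision shares a bar with the next section but does not change this unit's count.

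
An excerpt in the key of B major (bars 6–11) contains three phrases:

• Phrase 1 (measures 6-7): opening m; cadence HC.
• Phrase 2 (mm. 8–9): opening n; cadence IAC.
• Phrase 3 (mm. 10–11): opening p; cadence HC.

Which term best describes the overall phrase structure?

phrase group

The final phrase closes with a half cadence, which is not stronger than the preceding imperfect authentic cadence; the 3 phrases lack an overall antecedent–consequent design and so form a phrase group.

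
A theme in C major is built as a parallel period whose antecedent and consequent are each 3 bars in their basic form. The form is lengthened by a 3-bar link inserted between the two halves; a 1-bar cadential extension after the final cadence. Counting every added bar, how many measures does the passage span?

10 measures

Basic parallel period: 3 + 3 = 6 bars.
6 (basic form) + 3 (link) + 1 (cadential extension) = 10.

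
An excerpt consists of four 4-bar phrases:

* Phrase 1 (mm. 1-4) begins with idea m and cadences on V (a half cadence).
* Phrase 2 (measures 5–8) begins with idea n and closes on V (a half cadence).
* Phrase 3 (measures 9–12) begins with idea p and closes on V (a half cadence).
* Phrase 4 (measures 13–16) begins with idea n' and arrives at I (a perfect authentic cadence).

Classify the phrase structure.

Four phrases in two halves: the first half (mm. 1–8) ends with a half cadence, the second (measures 9-16) with a perfect authentic cadence — a large antecedent–consequent pair, i.e. a double period.
Phrase 3 begins with different material from phrase 1, making it contrasting.

contrasting double period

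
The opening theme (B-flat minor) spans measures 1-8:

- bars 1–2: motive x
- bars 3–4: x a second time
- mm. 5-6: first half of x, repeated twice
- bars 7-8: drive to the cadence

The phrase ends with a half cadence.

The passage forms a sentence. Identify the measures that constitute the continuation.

measures 5–8

After the presentation (bars 1-4), the continuation covers the fragmentation through the cadence: bars 5–8.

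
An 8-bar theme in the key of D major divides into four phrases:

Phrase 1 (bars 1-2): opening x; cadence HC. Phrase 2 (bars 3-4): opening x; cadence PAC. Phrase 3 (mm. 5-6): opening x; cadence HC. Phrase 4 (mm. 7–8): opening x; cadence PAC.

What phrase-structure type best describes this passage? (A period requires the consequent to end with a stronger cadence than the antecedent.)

The cadence pattern HC–PAC–HC–PAC is weak–strong twice, and phrases 3–4 restate phrases 1–2: a period heard twice, not a double period (which would end weakly at phrase 2).

repeated period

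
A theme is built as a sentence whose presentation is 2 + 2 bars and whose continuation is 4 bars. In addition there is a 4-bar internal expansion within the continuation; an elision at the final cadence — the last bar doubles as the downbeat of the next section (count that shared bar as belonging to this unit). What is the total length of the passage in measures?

12 measures

Basic sentence: 2 + 2 + 4 = 8 bars.
8 (basic form) + 4 (internal expansion) = 12.
The elision shares a bar with the next section but does not change this unit's count.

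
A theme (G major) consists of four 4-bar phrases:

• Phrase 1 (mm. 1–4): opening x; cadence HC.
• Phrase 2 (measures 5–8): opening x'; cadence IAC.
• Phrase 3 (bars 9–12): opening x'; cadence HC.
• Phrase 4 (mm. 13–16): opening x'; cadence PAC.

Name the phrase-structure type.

Four phrases in two halves: the first half (mm. 1-8) ends with an imperfect authentic cadence, the second (mm. 9–16) with a perfect authentic cadence — a large antecedent–consequent pair, i.e. a double period.
Phrase 3 begins with the same material as phrase 1, making it parallel.

parallel double period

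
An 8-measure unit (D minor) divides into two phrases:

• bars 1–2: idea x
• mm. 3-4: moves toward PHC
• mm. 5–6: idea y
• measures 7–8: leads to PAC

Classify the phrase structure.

Phrase 1 ends with a Phrygian half cadence (weaker) and phrase 2 with a perfect authentic cadence (stronger): antecedent + consequent = a period.
The two phrases open with different material (x / y), so the period is contrasting.

contrasting period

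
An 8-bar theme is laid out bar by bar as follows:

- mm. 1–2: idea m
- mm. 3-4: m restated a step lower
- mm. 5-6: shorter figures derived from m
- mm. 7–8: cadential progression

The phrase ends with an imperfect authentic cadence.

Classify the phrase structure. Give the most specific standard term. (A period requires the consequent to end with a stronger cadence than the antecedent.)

Basic idea (measures 1–2) + its repetition (measures 3–4) form the presentation; fragmentation and cadence (bars 5–8) form the continuation — the 8-bar whole is a sentence.

sentence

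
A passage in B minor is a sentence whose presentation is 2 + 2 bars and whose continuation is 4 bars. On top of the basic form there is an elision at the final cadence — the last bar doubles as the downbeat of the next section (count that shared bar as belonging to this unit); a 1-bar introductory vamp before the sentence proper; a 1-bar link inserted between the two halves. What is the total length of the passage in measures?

Basic sentence: 2 + 2 + 4 = 8 bars.
8 (basic form) + 1 (introduction) + 1 (link) = 10.
The elision shares a bar with the next section but does not change this unit's count.

10 measures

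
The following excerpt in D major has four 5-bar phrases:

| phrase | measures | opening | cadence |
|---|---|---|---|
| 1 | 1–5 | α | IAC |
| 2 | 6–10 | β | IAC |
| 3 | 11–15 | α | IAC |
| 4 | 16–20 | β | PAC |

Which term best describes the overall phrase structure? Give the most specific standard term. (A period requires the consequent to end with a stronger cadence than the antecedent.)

Four phrases in two halves: the first half (measures 1-10) ends with an imperfect authentic cadence, the second (measures 11–20) with a perfect authentic cadence — a large antecedent–consequent pair, i.e. a double period.
Phrase 3 begins with the same material as phrase 1, making it parallel.

parallel double period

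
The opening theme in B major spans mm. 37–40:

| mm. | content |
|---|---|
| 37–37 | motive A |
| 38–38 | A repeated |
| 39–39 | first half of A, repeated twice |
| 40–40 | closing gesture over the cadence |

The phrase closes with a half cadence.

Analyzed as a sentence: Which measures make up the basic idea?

measures 37–37

The presentation of a sentence is the basic idea (m. 37) plus its repetition (m. 38); the basic idea is therefore m. 37.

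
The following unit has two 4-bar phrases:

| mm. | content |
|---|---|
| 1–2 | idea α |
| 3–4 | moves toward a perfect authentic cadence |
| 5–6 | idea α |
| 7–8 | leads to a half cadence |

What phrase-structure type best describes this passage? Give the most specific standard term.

phrase group

The second phrase closes with a half cadence, which is not stronger than the first phrase's perfect authentic cadence; without a weak→strong cadential pair there is no antecedent–consequent relationship, so this is a phrase group rather than a period.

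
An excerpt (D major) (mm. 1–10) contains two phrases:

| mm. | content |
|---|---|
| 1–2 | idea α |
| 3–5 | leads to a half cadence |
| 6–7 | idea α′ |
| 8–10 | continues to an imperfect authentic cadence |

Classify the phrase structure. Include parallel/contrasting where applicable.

Phrase 1 ends with a half cadence (weaker) and phrase 2 with an imperfect authentic cadence (stronger): antecedent + consequent = a period.
The two phrases open with the same material (α / α′), so the period is parallel.

parallel period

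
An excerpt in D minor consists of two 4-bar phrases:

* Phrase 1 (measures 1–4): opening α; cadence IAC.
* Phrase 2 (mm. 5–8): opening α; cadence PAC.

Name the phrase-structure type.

Phrase 1 ends with an imperfect authentic cadence (weaker) and phrase 2 with a perfect authentic cadence (stronger): antecedent + consequent = a period.
The two phrases open with the same material (α / α), so the period is parallel.

parallel period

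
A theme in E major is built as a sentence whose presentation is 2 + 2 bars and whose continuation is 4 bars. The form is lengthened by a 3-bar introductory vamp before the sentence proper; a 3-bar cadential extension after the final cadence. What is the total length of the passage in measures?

Basic sentence: 2 + 2 + 4 = 8 bars.
8 (basic form) + 3 (introduction) + 3 (cadential extension) = 14.

14 measures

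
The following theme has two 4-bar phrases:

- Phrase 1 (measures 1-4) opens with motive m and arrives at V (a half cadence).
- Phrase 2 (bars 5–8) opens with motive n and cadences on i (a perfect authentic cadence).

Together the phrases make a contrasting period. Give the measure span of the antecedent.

measures 1–4

The phrase ending with the weaker cadence (half cadence) is the antecedent; the one ending more conclusively (perfect authentic cadence) is the consequent. The antecedent is measures 1–4.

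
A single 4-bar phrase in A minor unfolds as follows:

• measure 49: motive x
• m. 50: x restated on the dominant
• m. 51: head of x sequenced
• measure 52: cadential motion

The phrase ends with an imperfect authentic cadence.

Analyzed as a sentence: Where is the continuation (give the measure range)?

measures 51–52

After the presentation (mm. 49–50), the continuation covers the fragmentation through the cadence: measures 51–52.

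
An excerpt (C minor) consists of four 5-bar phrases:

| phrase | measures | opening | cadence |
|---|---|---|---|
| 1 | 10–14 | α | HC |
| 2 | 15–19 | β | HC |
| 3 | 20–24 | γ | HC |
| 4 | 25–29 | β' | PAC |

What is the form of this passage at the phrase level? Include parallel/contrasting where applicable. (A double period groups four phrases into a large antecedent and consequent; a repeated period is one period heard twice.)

Four phrases in two halves: the first half (bars 10-19) ends with a half cadence, the second (measures 20–29) with a perfect authentic cadence — a large antecedent–consequent pair, i.e. a double period.
Phrase 3 begins with different material from phrase 1, making it contrasting.

contrasting double period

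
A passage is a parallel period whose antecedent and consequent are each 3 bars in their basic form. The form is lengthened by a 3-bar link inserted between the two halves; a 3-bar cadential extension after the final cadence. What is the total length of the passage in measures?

12 measures

Basic parallel period: 3 + 3 = 6 bars.
6 (basic form) + 3 (link) + 3 (cadential extension) = 12.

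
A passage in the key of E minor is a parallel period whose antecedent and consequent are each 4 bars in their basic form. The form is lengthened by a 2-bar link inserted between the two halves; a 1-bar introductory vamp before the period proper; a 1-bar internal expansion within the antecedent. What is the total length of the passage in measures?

Basic parallel period: 4 + 4 = 8 bars.
8 (basic form) + 2 (link) + 1 (introduction) + 1 (internal expansion) = 12.

12 measures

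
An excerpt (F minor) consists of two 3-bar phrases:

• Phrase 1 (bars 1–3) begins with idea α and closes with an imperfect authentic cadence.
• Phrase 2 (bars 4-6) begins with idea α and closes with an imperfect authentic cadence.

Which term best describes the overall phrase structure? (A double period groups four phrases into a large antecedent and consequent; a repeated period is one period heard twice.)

Both phrases have the same opening (α) and the same cadence (imperfect authentic cadence): the second is a restatement, not a consequent, so this is a repeated phrase rather than a period.

repeated phrase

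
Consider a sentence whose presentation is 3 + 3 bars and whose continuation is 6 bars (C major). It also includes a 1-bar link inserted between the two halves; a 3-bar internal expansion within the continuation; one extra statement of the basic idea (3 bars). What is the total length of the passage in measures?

19 measures

Basic sentence: 3 + 3 + 6 = 12 bars.
12 (basic form) + 1 (link) + 3 (internal expansion) + 3 (extra statement) = 19.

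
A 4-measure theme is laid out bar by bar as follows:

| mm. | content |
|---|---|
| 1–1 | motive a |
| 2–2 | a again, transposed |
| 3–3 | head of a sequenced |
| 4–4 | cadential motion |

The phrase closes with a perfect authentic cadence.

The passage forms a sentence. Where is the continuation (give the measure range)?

After the presentation (mm. 1-2), the continuation covers the fragmentation through the cadence: measures 3-4.

measures 3–4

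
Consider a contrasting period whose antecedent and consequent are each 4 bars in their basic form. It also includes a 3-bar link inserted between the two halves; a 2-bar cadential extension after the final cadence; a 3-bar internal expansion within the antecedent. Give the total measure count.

16 measures

Basic contrasting period: 4 + 4 = 8 bars.
8 (basic form) + 3 (link) + 2 (cadential extension) + 3 (internal expansion) = 16.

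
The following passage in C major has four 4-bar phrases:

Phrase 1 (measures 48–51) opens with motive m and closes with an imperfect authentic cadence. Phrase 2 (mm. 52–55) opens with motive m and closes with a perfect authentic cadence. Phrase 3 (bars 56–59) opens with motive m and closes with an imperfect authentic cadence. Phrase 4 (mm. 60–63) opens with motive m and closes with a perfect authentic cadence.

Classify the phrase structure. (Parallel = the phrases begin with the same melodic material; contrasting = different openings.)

The cadence pattern IAC–PAC–IAC–PAC is weak–strong twice, and phrases 3–4 restate phrases 1–2: a period heard twice, not a double period (which would end weakly at phrase 2).

repeated period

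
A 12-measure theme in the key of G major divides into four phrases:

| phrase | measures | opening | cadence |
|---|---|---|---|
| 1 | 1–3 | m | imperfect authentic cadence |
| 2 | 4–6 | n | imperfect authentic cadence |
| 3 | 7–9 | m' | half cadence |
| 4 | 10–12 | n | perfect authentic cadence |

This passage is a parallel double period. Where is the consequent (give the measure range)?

measures 7–12

In a double period the four phrases pair into a large antecedent (phrases 1–2, ending imperfect authentic cadence) and a large consequent (phrases 3–4, ending perfect authentic cadence). The consequent spans mm. 7-12.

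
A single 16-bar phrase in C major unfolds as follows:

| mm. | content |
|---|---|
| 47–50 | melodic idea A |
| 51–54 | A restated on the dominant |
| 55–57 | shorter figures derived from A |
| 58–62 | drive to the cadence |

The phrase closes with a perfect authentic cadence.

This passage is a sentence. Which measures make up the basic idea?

The presentation of a sentence is the basic idea (bars 47–50) plus its repetition (mm. 51-54); the basic idea is therefore mm. 47–50.

measures 47–50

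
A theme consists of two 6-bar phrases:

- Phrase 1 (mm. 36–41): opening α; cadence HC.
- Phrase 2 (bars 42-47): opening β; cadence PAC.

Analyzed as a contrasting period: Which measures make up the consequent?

measures 42–47

The antecedent is the phrase ending with the weaker cadence (half cadence, phrase 1) and the consequent the one ending more conclusively (perfect authentic cadence, phrase 2); the consequent is mm. 42–47.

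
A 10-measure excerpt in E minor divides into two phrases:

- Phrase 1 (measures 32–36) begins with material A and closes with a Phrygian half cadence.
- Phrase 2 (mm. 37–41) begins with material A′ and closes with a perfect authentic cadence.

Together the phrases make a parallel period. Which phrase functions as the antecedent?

The phrase ending with the weaker cadence (Phrygian half cadence) is the antecedent; the one ending more conclusively (perfect authentic cadence) is the consequent. The antecedent is phrase 1.

phrase 1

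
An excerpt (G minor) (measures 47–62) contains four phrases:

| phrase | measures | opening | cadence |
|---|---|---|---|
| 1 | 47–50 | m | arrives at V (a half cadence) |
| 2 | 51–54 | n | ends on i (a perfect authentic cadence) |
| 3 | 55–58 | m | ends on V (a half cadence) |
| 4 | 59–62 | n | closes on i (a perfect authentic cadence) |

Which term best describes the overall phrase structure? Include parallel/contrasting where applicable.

The cadence pattern HC–PAC–HC–PAC is weak–strong twice, and phrases 3–4 restate phrases 1–2: a period heard twice, not a double period (which would end weakly at phrase 2).

repeated period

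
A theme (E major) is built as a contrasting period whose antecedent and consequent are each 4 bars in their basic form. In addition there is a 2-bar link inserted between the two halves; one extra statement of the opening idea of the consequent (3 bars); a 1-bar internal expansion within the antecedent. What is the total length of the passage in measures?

14 measures

Basic contrasting period: 4 + 4 = 8 bars.
8 (basic form) + 2 (link) + 3 (extra statement) + 1 (internal expansion) = 14.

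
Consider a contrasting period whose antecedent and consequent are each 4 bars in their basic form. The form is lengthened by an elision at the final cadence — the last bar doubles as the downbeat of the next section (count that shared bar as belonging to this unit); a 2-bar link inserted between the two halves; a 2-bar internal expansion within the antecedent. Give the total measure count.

Basic contrasting period: 4 + 4 = 8 bars.
8 (basic form) + 2 (link) + 2 (internal expansion) = 12.
The elision shares a bar with the next section but does not change this unit's count.

12 measures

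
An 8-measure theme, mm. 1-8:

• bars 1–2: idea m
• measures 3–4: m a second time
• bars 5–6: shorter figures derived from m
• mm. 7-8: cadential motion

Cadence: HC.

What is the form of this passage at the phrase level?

sentence

Basic idea (measures 1–2) + its repetition (bars 3–4) form the presentation; fragmentation and cadence (bars 5–8) form the continuation — the 8-bar whole is a sentence.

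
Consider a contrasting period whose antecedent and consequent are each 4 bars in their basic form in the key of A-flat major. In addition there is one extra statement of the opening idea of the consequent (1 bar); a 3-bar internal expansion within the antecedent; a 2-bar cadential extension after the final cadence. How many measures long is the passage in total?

Basic contrasting period: 4 + 4 = 8 bars.
8 (basic form) + 1 (extra statement) + 3 (internal expansion) + 2 (cadential extension) = 14.

14 measures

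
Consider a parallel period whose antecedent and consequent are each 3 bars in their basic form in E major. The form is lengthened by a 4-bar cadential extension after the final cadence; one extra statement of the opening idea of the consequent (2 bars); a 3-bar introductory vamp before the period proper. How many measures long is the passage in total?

15 measures

Basic parallel period: 3 + 3 = 6 bars.
6 (basic form) + 4 (cadential extension) + 2 (extra statement) + 3 (introduction) = 15.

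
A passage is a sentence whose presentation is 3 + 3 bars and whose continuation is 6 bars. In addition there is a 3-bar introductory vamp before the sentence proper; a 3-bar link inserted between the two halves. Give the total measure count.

Basic sentence: 3 + 3 + 6 = 12 bars.
12 (basic form) + 3 (introduction) + 3 (link) = 18.

18 measures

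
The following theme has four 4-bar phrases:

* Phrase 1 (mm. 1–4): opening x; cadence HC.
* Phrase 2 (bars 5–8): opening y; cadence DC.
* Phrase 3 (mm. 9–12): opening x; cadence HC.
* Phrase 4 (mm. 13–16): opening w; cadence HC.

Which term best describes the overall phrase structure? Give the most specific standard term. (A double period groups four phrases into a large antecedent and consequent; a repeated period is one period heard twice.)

Phrase 4 ends with a half cadence, no stronger than phrase 2's deceptive cadence, so the four phrases do not form a double period; nor do phrases 3–4 duplicate 1–2, so it is not a repeated period. With no phrase reaching a conclusive cadence, the passage is a phrase group.

phrase group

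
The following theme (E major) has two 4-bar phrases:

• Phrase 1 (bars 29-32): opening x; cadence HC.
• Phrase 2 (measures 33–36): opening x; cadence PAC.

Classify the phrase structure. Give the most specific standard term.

parallel period

Phrase 1 ends with a half cadence (weaker) and phrase 2 with a perfect authentic cadence (stronger): antecedent + consequent = a period.
The two phrases open with the same material (x / x), so the period is parallel.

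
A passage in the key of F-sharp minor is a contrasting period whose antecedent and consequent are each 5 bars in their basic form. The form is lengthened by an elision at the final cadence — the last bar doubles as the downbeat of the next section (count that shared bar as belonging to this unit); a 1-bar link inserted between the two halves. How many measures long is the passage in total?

11 measures

Basic contrasting period: 5 + 5 = 10 bars.
10 (basic form) + 1 (link) = 11.
The elision shares a bar with the next section but does not change this unit's count.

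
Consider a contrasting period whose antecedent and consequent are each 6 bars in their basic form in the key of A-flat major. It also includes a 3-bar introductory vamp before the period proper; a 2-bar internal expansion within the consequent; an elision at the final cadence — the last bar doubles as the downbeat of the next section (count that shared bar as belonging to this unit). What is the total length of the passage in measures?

17 measures

Basic contrasting period: 6 + 6 = 12 bars.
12 (basic form) + 3 (introduction) + 2 (internal expansion) = 17.
The elision shares a bar with the next section but does not change this unit's count.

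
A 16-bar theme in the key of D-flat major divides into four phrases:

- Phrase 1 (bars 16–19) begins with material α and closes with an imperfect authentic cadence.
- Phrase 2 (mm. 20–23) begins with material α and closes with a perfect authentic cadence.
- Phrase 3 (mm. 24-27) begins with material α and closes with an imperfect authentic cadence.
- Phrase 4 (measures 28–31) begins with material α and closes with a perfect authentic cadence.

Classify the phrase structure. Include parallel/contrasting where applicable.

The cadence pattern IAC–PAC–IAC–PAC is weak–strong twice, and phrases 3–4 restate phrases 1–2: a period heard twice, not a double period (which would end weakly at phrase 2).

repeated period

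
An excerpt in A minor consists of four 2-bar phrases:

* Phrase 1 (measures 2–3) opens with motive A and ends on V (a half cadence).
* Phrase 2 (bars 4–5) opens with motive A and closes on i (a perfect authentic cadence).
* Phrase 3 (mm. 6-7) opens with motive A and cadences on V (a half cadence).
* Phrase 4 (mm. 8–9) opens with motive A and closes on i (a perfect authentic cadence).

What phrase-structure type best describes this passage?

repeated period

The cadence pattern HC–PAC–HC–PAC is weak–strong twice, and phrases 3–4 restate phrases 1–2: a period heard twice, not a double period (which would end weakly at phrase 2).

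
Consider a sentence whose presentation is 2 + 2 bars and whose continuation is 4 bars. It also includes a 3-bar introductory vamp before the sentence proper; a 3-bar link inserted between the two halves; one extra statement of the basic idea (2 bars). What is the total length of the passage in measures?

Basic sentence: 2 + 2 + 4 = 8 bars.
8 (basic form) + 3 (introduction) + 3 (link) + 2 (extra statement) = 16.

16 measures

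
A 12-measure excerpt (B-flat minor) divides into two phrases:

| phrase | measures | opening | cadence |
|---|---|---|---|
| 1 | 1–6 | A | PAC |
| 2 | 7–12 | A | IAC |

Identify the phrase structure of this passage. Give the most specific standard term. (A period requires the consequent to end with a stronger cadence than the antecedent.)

phrase group

The second phrase closes with an imperfect authentic cadence, which is not stronger than the first phrase's perfect authentic cadence; without a weak→strong cadential pair there is no antecedent–consequent relationship, so this is a phrase group rather than a period.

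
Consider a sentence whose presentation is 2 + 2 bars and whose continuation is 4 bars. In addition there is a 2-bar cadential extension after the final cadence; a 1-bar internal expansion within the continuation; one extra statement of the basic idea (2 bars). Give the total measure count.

13 measures

Basic sentence: 2 + 2 + 4 = 8 bars.
8 (basic form) + 2 (cadential extension) + 1 (internal expansion) + 2 (extra statement) = 13.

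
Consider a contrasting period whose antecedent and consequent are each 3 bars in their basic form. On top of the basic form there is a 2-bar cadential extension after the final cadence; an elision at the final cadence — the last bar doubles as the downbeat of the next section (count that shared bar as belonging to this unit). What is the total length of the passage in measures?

8 measures

Basic contrasting period: 3 + 3 = 6 bars.
6 (basic form) + 2 (cadential extension) = 8.
The elision shares a bar with the next section but does not change this unit's count.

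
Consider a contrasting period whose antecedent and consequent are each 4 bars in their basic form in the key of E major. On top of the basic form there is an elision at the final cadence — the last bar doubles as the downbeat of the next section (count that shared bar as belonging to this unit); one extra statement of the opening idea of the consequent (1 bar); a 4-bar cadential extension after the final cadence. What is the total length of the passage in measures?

13 measures

Basic contrasting period: 4 + 4 = 8 bars.
8 (basic form) + 1 (extra statement) + 4 (cadential extension) = 13.
The elision shares a bar with the next section but does not change this unit's count.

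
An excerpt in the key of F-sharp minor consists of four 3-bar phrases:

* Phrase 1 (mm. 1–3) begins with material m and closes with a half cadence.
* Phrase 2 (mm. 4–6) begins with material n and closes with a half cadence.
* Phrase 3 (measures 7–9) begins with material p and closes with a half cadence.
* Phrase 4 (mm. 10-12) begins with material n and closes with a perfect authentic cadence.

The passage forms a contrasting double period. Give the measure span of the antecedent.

measures 1–6

In a double period the first pair of phrases (ending half cadence) is the large antecedent and the second pair (ending perfect authentic cadence) is the large consequent; the antecedent is measures 1–6.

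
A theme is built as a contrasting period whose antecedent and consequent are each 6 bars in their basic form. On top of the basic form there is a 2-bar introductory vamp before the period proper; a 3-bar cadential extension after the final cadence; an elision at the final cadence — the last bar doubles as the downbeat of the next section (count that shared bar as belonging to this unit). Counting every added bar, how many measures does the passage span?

Basic contrasting period: 6 + 6 = 12 bars.
12 (basic form) + 2 (introduction) + 3 (cadential extension) = 17.
The elision shares a bar with the next section but does not change this unit's count.

17 measures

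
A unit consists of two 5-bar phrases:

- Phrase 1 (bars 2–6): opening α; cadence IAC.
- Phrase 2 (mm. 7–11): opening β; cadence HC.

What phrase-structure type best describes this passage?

phrase group

The second phrase closes with a half cadence, which is not stronger than the first phrase's imperfect authentic cadence; without a weak→strong cadential pair there is no antecedent–consequent relationship, so this is a phrase group rather than a period.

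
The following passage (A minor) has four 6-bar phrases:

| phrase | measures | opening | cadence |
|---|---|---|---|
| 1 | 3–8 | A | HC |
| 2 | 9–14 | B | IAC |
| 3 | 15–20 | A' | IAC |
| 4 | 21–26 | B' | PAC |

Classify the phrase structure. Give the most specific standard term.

Four phrases in two halves: the first half (bars 3–14) ends with an imperfect authentic cadence, the second (bars 15–26) with a perfect authentic cadence — a large antecedent–consequent pair, i.e. a double period.
Phrase 3 begins with the same material as phrase 1, making it parallel.

parallel double period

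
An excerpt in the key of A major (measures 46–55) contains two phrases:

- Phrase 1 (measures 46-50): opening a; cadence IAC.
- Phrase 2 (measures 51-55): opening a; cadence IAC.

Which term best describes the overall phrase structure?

repeated phrase

Both phrases have the same opening (a) and the same cadence (imperfect authentic cadence): the second is a restatement, not a consequent, so this is a repeated phrase rather than a period.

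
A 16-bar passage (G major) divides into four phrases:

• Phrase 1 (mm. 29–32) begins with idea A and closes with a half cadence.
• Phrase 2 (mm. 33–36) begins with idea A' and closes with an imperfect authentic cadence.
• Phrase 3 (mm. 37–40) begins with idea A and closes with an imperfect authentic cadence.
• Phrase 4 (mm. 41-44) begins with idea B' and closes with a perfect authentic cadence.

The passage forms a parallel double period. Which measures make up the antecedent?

In a double period the first pair of phrases (ending imperfect authentic cadence) is the large antecedent and the second pair (ending perfect authentic cadence) is the large consequent; the antecedent is measures 29–36.

measures 29–36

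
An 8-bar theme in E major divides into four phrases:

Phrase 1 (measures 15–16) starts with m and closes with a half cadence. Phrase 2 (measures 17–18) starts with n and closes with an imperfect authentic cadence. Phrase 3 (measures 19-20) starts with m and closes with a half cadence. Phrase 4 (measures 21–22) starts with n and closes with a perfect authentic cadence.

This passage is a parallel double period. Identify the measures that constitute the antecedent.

In a double period the four phrases pair into a large antecedent (phrases 1–2, ending imperfect authentic cadence) and a large consequent (phrases 3–4, ending perfect authentic cadence). The antecedent spans mm. 15-18.

measures 15–18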